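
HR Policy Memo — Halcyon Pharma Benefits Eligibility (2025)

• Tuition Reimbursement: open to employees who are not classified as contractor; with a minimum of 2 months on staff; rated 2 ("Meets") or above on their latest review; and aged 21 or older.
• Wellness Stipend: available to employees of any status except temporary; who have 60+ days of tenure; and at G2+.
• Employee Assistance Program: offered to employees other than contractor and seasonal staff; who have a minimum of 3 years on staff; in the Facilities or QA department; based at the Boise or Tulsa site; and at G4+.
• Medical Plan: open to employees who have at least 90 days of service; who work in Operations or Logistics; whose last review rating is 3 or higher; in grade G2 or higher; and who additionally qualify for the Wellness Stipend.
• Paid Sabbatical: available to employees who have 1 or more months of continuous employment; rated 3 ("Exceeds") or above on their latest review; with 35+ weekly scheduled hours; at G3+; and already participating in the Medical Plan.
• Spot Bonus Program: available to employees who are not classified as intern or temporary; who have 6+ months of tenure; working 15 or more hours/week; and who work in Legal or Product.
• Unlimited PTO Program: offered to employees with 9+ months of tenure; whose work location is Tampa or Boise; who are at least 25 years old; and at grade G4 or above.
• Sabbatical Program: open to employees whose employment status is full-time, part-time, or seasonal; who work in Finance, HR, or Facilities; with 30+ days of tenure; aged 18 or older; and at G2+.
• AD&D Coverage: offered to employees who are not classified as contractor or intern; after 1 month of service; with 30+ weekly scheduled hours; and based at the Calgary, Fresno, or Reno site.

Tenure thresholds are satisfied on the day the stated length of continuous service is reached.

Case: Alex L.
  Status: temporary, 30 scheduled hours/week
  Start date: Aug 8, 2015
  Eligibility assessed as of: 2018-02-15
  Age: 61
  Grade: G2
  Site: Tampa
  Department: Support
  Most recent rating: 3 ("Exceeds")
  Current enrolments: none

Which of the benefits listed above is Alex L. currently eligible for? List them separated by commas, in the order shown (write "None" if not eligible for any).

Tuition Reimbursement

Service from Aug 8, 2015 to 2018-02-15: 922 days.
Tuition Reimbursement — status temporary ✓ (not excluded); service 922 days ≥ 2 months (≈60 days) ✓; rating 3 ≥ 2 ✓; age 61 ≥ 21 ✓ → eligible.
Wellness Stipend — status temporary ✗ (excluded) → not eligible.
Employee Assistance Program — status temporary ✓ (not excluded); service 922 days < 3 years (≈1095 days) ✗ → not eligible.
Medical Plan — service 922 days ≥ 90 days ✓; dept Support ✗ → not eligible.
Paid Sabbatical — service 922 days ≥ 1 month (≈30 days) ✓; rating 3 ≥ 3 ✓; 30 hrs/wk < 35 ✗ → not eligible.
Spot Bonus Program — status temporary ✗ (excluded) → not eligible.
Unlimited PTO Program — service 922 days ≥ 9 months (≈270 days) ✓; site Tampa ✓; age 61 ≥ 25 ✓; grade G2 < G4 ✗ → not eligible.
Sabbatical Program — status temporary ✗ (requires full-time, part-time, or seasonal) → not eligible.
AD&D Coverage — status temporary ✓ (not excluded); service 922 days ≥ 1 month (≈30 days) ✓; 30 hrs/wk ≥ 30 ✓; site Tampa ✗ (not Calgary, Fresno, or Reno) → not eligible.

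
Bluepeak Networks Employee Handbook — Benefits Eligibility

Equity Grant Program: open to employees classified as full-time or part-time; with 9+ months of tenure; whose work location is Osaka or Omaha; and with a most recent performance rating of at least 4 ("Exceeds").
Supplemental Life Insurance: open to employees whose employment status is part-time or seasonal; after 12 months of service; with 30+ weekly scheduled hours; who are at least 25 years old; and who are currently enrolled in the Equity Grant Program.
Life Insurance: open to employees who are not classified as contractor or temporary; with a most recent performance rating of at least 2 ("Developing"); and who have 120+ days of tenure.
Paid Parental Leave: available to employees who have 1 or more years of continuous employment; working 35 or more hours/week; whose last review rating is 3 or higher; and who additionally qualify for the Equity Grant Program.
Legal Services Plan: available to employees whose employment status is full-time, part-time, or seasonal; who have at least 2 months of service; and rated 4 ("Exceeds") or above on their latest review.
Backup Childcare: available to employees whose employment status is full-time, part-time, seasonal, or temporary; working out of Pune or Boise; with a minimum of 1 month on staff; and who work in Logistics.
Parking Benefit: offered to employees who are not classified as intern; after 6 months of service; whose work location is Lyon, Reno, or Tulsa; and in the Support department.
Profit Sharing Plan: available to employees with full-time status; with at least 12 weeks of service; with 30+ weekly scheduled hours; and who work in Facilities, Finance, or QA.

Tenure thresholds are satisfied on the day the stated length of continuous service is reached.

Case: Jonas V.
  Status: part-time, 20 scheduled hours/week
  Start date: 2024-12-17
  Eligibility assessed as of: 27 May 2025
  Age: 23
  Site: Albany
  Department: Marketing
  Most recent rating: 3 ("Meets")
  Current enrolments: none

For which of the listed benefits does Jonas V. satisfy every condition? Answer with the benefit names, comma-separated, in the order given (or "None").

Service from 2024-12-17 to 27 May 2025: 161 days.
Equity Grant Program — status part-time ✓; service 161 days < 9 months (≈270 days) ✗ → not eligible.
Supplemental Life Insurance — status part-time ✓; service 161 days < 12 months (≈360 days) ✗ → not eligible.
Life Insurance — status part-time ✓ (not excluded); rating 3 ≥ 2 ✓; service 161 days ≥ 120 days ✓ → eligible.
Paid Parental Leave — service 161 days < 1 year (≈365 days) ✗ → not eligible.
Legal Services Plan — status part-time ✓; service 161 days ≥ 2 months (≈60 days) ✓; rating 3 < 4 ✗ → not eligible.
Backup Childcare — status part-time ✓; site Albany ✗ (not Pune or Boise) → not eligible.
Parking Benefit — status part-time ✓ (not excluded); service 161 days < 6 months (≈180 days) ✗ → not eligible.
Profit Sharing Plan — status part-time ✗ (requires full-time) → not eligible.

Life Insurance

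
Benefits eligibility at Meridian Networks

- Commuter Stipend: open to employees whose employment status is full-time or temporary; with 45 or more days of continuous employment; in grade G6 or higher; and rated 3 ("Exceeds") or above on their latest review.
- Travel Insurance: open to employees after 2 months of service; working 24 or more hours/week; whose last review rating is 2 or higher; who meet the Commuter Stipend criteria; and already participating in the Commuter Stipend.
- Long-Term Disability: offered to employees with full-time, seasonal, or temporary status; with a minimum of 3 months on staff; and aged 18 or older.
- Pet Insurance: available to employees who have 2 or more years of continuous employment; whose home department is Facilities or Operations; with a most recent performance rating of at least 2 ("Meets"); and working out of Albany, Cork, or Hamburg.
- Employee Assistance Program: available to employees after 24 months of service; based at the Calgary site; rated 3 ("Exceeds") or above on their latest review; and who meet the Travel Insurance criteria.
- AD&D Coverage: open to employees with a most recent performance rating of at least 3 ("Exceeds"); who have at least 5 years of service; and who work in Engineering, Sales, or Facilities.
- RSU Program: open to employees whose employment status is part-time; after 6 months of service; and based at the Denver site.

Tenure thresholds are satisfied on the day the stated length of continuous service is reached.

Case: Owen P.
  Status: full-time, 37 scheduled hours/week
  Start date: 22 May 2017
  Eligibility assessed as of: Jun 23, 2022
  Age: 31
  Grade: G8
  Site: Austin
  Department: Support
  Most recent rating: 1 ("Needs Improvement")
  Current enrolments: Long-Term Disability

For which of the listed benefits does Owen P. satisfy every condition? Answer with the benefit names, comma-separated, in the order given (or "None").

Long-Term Disability

Service from 22 May 2017 to Jun 23, 2022: 1858 days.
Commuter Stipend — status full-time ✓; service 1858 days ≥ 45 days ✓; grade G8 ≥ G6 ✓; rating 1 < 3 ✗ → not eligible.
Travel Insurance — service 1858 days ≥ 2 months (≈60 days) ✓; 37 hrs/wk ≥ 24 ✓; rating 1 < 2 ✗ → not eligible.
Long-Term Disability — status full-time ✓; service 1858 days ≥ 3 months (≈90 days) ✓; age 31 ≥ 18 ✓ → eligible.
Pet Insurance — service 1858 days ≥ 2 years (≈730 days) ✓; dept Support ✗ → not eligible.
Employee Assistance Program — service 1858 days ≥ 24 months (≈720 days) ✓; site Austin ✗ (not Calgary) → not eligible.
AD&D Coverage — rating 1 < 3 ✗ → not eligible.
RSU Program — status full-time ✗ (requires part-time) → not eligible.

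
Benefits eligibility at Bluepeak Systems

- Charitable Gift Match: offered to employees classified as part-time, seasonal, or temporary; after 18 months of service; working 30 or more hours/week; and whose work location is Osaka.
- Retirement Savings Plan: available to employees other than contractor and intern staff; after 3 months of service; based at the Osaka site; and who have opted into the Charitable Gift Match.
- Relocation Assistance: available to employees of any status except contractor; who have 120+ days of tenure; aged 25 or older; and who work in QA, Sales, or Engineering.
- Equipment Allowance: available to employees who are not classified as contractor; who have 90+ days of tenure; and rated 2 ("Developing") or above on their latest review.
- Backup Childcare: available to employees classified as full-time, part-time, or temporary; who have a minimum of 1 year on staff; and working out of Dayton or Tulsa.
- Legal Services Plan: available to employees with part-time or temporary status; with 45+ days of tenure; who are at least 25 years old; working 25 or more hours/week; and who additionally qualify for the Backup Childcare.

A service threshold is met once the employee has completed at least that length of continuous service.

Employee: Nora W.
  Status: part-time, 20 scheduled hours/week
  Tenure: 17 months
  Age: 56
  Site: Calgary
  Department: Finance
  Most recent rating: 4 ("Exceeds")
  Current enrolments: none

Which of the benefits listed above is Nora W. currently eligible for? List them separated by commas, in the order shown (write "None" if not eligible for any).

Charitable Gift Match — status part-time ✓; service 17 months < 18 months ✗ → not eligible.
Retirement Savings Plan — status part-time ✓ (not excluded); service 17 months ≥ 3 months ✓; site Calgary ✗ (not Osaka) → not eligible.
Relocation Assistance — status part-time ✓ (not excluded); service 17 months ≥ 120 days ✓; age 56 ≥ 25 ✓; dept Finance ✗ → not eligible.
Equipment Allowance — status part-time ✓ (not excluded); service 17 months ≥ 90 days ✓; rating 4 ≥ 2 ✓ → eligible.
Backup Childcare — status part-time ✓; service 17 months ≥ 1 year (≈365 days) ✓; site Calgary ✗ (not Dayton or Tulsa) → not eligible.
Legal Services Plan — status part-time ✓; service 17 months ≥ 45 days ✓; age 56 ≥ 25 ✓; 20 hrs/wk < 25 ✗ → not eligible.

Equipment Allowance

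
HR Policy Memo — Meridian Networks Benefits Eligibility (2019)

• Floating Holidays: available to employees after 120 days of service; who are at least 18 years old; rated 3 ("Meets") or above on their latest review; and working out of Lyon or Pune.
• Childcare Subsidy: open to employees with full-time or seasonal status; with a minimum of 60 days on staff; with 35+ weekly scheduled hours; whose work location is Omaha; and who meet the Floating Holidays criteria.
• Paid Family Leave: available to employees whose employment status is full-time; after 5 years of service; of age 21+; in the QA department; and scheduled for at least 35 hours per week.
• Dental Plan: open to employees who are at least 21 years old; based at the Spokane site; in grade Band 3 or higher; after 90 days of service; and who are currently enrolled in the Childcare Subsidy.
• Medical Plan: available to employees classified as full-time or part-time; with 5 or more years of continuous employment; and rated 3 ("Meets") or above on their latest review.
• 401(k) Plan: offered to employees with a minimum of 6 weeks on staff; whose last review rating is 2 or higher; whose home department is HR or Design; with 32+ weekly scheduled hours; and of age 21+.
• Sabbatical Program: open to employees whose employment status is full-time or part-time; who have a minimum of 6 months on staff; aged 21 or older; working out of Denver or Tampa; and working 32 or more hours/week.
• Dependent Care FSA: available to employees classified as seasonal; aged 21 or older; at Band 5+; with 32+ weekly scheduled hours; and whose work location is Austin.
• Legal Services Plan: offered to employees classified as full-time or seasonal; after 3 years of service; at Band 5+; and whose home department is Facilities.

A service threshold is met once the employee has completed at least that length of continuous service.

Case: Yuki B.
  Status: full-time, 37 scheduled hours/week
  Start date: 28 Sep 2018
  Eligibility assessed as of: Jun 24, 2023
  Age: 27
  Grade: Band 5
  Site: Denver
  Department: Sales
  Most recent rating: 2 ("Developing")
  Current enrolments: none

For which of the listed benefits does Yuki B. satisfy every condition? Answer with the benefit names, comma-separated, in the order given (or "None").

Sabbatical Program

Service from 28 Sep 2018 to Jun 24, 2023: 1730 days.
Floating Holidays — service 1730 days ≥ 120 days ✓; age 27 ≥ 18 ✓; rating 2 < 3 ✗ → not eligible.
Childcare Subsidy — status full-time ✓; service 1730 days ≥ 60 days ✓; 37 hrs/wk ≥ 35 ✓; site Denver ✗ (not Omaha) → not eligible.
Paid Family Leave — status full-time ✓; service 1730 days < 5 years (≈1825 days) ✗ → not eligible.
Dental Plan — age 27 ≥ 21 ✓; site Denver ✗ (not Spokane) → not eligible.
Medical Plan — status full-time ✓; service 1730 days < 5 years (≈1825 days) ✗ → not eligible.
401(k) Plan — service 1730 days ≥ 6 weeks (≈42 days) ✓; rating 2 ≥ 2 ✓; dept Sales ✗ → not eligible.
Sabbatical Program — status full-time ✓; service 1730 days ≥ 6 months (≈180 days) ✓; age 27 ≥ 21 ✓; site Denver ✓; 37 hrs/wk ≥ 32 ✓ → eligible.
Dependent Care FSA — status full-time ✗ (requires seasonal) → not eligible.
Legal Services Plan — status full-time ✓; service 1730 days ≥ 3 years (≈1095 days) ✓; grade Band 5 ≥ Band 5 ✓; dept Sales ✗ → not eligible.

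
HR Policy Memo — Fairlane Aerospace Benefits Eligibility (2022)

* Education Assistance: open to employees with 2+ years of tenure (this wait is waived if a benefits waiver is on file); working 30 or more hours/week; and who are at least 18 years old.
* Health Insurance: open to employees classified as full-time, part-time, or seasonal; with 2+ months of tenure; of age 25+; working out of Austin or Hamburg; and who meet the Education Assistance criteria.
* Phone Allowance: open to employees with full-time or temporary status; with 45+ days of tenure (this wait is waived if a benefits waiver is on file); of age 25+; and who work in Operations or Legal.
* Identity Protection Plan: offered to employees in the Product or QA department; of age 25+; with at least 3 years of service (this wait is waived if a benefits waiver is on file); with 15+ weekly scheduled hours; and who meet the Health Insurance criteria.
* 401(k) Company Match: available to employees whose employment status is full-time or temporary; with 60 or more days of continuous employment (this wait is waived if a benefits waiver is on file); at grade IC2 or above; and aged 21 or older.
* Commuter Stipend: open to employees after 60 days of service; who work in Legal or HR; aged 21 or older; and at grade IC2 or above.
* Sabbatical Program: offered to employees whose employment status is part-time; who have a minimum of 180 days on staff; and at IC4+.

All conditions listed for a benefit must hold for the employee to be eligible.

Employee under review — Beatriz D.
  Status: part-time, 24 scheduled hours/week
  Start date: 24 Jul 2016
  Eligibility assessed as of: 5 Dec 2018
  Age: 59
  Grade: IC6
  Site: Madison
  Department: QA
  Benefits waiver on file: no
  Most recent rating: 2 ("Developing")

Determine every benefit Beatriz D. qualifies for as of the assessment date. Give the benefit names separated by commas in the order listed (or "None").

Sabbatical Program

Service from 24 Jul 2016 to 5 Dec 2018: 864 days.
Education Assistance — no waiver, service 864 days ≥ 2 years (≈730 days) ✓; 24 hrs/wk < 30 ✗ → not eligible.
Health Insurance — status part-time ✓; service 864 days ≥ 2 months (≈60 days) ✓; age 59 ≥ 25 ✓; site Madison ✗ (not Austin or Hamburg) → not eligible.
Phone Allowance — status part-time ✗ (requires full-time or temporary) → not eligible.
Identity Protection Plan — dept QA ✓; age 59 ≥ 25 ✓; no waiver, service 864 days < 3 years (≈1095 days) ✗ → not eligible.
401(k) Company Match — status part-time ✗ (requires full-time or temporary) → not eligible.
Commuter Stipend — service 864 days ≥ 60 days ✓; dept QA ✗ → not eligible.
Sabbatical Program — status part-time ✓; service 864 days ≥ 180 days ✓; grade IC6 ≥ IC4 ✓ → eligible.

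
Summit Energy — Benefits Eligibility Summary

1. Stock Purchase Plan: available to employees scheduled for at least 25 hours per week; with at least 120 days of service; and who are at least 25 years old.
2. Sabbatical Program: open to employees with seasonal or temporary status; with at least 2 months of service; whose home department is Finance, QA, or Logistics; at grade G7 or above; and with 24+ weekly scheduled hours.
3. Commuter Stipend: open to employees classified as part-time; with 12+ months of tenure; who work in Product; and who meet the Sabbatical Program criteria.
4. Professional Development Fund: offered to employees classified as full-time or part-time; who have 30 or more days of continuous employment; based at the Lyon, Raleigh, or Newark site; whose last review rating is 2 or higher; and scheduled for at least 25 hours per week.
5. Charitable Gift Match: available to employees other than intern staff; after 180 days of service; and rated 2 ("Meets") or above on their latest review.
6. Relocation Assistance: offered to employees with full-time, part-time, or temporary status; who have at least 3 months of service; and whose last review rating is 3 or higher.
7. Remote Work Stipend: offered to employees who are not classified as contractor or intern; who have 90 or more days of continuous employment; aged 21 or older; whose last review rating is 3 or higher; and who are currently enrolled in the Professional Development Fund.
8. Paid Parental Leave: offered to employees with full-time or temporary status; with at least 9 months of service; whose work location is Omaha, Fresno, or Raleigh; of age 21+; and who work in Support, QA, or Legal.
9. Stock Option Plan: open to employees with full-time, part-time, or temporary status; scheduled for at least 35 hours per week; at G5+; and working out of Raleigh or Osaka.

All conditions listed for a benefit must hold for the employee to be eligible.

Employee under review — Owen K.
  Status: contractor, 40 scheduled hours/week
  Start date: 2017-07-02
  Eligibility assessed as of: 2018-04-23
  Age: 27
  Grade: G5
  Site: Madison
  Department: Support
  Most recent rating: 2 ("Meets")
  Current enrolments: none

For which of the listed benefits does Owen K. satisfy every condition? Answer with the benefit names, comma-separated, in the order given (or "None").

Service from 2017-07-02 to 2018-04-23: 295 days.
Stock Purchase Plan — 40 hrs/wk ≥ 25 ✓; service 295 days ≥ 120 days ✓; age 27 ≥ 25 ✓ → eligible.
Sabbatical Program — status contractor ✗ (requires seasonal or temporary) → not eligible.
Commuter Stipend — status contractor ✗ (requires part-time) → not eligible.
Professional Development Fund — status contractor ✗ (requires full-time or part-time) → not eligible.
Charitable Gift Match — status contractor ✓ (not excluded); service 295 days ≥ 180 days ✓; rating 2 ≥ 2 ✓ → eligible.
Relocation Assistance — status contractor ✗ (requires full-time, part-time, or temporary) → not eligible.
Remote Work Stipend — status contractor ✗ (excluded) → not eligible.
Paid Parental Leave — status contractor ✗ (requires full-time or temporary) → not eligible.
Stock Option Plan — status contractor ✗ (requires full-time, part-time, or temporary) → not eligible.

Stock Purchase Plan, Charitable Gift Match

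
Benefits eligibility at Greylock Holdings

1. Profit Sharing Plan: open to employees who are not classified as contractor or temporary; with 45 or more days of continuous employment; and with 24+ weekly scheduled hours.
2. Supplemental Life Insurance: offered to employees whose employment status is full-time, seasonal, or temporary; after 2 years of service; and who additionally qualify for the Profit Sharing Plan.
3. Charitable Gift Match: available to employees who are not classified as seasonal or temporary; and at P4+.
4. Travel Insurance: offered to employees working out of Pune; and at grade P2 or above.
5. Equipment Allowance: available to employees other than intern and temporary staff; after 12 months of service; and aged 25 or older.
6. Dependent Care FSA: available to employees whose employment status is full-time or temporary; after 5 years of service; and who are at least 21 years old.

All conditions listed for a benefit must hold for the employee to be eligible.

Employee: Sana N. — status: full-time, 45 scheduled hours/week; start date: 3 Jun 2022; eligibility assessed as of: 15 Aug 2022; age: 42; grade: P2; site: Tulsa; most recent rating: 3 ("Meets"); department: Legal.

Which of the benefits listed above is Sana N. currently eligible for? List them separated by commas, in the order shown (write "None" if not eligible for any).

Profit Sharing Plan

Service from 3 Jun 2022 to 15 Aug 2022: 73 days.
Profit Sharing Plan — status full-time ✓ (not excluded); service 73 days ≥ 45 days ✓; 45 hrs/wk ≥ 24 ✓ → eligible.
Supplemental Life Insurance — status full-time ✓; service 73 days < 2 years (≈730 days) ✗ → not eligible.
Charitable Gift Match — status full-time ✓ (not excluded); grade P2 < P4 ✗ → not eligible.
Travel Insurance — site Tulsa ✗ (not Pune) → not eligible.
Equipment Allowance — status full-time ✓ (not excluded); service 73 days < 12 months (≈360 days) ✗ → not eligible.
Dependent Care FSA — status full-time ✓; service 73 days < 5 years (≈1825 days) ✗ → not eligible.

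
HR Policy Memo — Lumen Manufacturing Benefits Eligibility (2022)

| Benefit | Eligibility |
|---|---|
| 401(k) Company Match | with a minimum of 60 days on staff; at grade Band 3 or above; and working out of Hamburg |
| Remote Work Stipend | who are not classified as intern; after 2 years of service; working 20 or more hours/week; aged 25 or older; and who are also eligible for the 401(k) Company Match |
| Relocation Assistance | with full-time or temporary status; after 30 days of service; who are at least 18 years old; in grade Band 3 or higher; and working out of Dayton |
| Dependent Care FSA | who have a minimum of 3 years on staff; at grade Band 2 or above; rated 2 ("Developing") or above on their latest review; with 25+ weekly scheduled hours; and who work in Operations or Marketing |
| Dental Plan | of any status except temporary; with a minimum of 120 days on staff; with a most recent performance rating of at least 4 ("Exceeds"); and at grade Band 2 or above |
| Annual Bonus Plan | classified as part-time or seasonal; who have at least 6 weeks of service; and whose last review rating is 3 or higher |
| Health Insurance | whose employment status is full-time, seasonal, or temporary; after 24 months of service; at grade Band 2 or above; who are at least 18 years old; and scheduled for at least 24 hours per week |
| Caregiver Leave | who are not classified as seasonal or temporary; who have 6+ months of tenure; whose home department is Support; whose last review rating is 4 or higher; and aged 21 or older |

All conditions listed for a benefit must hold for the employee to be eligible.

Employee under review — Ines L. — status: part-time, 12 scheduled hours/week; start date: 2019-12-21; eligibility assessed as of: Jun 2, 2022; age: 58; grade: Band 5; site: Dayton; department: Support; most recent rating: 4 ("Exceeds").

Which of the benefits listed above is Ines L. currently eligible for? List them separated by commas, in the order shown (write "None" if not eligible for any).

Dental Plan, Annual Bonus Plan, Caregiver Leave

Service from 2019-12-21 to Jun 2, 2022: 894 days.
401(k) Company Match — service 894 days ≥ 60 days ✓; grade Band 5 ≥ Band 3 ✓; site Dayton ✗ (not Hamburg) → not eligible.
Remote Work Stipend — status part-time ✓ (not excluded); service 894 days ≥ 2 years (≈730 days) ✓; 12 hrs/wk < 20 ✗ → not eligible.
Relocation Assistance — status part-time ✗ (requires full-time or temporary) → not eligible.
Dependent Care FSA — service 894 days < 3 years (≈1095 days) ✗ → not eligible.
Dental Plan — status part-time ✓ (not excluded); service 894 days ≥ 120 days ✓; rating 4 ≥ 4 ✓; grade Band 5 ≥ Band 2 ✓ → eligible.
Annual Bonus Plan — status part-time ✓; service 894 days ≥ 6 weeks (≈42 days) ✓; rating 4 ≥ 3 ✓ → eligible.
Health Insurance — status part-time ✗ (requires full-time, seasonal, or temporary) → not eligible.
Caregiver Leave — status part-time ✓ (not excluded); service 894 days ≥ 6 months (≈180 days) ✓; dept Support ✓; rating 4 ≥ 4 ✓; age 58 ≥ 21 ✓ → eligible.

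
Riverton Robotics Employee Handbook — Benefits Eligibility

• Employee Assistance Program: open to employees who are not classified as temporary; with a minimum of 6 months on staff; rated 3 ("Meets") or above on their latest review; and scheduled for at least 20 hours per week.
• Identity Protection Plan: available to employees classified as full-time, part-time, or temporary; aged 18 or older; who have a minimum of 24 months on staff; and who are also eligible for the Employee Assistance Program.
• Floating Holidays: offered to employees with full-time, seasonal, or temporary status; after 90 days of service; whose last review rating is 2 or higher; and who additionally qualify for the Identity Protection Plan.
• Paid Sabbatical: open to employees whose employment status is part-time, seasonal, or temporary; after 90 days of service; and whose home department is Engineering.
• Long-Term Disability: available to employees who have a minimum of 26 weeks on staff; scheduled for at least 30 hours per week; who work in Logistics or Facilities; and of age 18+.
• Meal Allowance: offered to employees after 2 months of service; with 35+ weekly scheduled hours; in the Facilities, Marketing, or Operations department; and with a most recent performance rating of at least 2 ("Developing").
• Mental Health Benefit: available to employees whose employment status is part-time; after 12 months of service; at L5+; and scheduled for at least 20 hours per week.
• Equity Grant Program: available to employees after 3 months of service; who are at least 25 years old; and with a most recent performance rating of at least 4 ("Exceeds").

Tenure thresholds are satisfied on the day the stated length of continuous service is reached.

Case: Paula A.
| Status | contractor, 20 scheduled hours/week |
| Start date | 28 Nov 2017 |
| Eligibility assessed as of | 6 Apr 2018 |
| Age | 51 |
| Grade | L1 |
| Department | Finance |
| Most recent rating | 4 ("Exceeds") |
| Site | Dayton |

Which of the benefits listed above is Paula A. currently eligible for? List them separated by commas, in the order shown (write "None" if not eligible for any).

Equity Grant Program

Service from 28 Nov 2017 to 6 Apr 2018: 129 days.
Employee Assistance Program — status contractor ✓ (not excluded); service 129 days < 6 months (≈180 days) ✗ → not eligible.
Identity Protection Plan — status contractor ✗ (requires full-time, part-time, or temporary) → not eligible.
Floating Holidays — status contractor ✗ (requires full-time, seasonal, or temporary) → not eligible.
Paid Sabbatical — status contractor ✗ (requires part-time, seasonal, or temporary) → not eligible.
Long-Term Disability — service 129 days < 26 weeks (≈182 days) ✗ → not eligible.
Meal Allowance — service 129 days ≥ 2 months (≈60 days) ✓; 20 hrs/wk < 35 ✗ → not eligible.
Mental Health Benefit — status contractor ✗ (requires part-time) → not eligible.
Equity Grant Program — service 129 days ≥ 3 months (≈90 days) ✓; age 51 ≥ 25 ✓; rating 4 ≥ 4 ✓ → eligible.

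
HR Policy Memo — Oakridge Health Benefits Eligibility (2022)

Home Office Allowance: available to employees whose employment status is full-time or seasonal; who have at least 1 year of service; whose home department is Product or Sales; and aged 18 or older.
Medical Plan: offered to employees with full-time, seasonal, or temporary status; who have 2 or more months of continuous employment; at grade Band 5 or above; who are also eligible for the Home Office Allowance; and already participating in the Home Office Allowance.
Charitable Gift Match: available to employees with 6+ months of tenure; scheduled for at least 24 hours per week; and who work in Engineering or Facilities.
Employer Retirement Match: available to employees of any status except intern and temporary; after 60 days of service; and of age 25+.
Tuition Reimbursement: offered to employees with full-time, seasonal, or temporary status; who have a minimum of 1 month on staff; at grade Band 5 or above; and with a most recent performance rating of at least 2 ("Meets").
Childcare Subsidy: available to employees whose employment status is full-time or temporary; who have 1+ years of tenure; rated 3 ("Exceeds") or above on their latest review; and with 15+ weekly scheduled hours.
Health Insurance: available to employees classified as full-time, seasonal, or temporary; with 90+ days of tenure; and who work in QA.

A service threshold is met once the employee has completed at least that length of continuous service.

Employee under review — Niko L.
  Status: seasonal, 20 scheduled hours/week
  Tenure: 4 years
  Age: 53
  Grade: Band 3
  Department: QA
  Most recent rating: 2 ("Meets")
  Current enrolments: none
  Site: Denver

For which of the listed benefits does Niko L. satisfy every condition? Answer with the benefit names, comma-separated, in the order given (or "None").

Home Office Allowance — status seasonal ✓; service 4 years ≥ 1 year ✓; dept QA ✗ → not eligible.
Medical Plan — status seasonal ✓; service 4 years ≥ 2 months (≈60 days) ✓; grade Band 3 < Band 5 ✗ → not eligible.
Charitable Gift Match — service 4 years ≥ 6 months (≈180 days) ✓; 20 hrs/wk < 24 ✗ → not eligible.
Employer Retirement Match — status seasonal ✓ (not excluded); service 4 years ≥ 60 days ✓; age 53 ≥ 25 ✓ → eligible.
Tuition Reimbursement — status seasonal ✓; service 4 years ≥ 1 month (≈30 days) ✓; grade Band 3 < Band 5 ✗ → not eligible.
Childcare Subsidy — status seasonal ✗ (requires full-time or temporary) → not eligible.
Health Insurance — status seasonal ✓; service 4 years ≥ 90 days ✓; dept QA ✓ → eligible.

Employer Retirement Match, Health Insurance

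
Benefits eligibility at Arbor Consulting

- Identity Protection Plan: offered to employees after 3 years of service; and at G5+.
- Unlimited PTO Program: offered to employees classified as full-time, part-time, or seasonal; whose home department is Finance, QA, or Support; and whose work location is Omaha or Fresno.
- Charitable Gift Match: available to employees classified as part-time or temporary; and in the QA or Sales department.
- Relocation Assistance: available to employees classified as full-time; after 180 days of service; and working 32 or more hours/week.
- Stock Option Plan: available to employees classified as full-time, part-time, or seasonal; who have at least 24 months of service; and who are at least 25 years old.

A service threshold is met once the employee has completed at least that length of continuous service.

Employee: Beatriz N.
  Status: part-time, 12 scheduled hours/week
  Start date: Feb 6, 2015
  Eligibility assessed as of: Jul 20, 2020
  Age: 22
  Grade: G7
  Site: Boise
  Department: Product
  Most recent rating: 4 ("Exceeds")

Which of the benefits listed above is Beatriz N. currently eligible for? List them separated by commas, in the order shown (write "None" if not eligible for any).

Identity Protection Plan

Service from Feb 6, 2015 to Jul 20, 2020: 1991 days.
Identity Protection Plan — service 1991 days ≥ 3 years (≈1095 days) ✓; grade G7 ≥ G5 ✓ → eligible.
Unlimited PTO Program — status part-time ✓; dept Product ✗ → not eligible.
Charitable Gift Match — status part-time ✓; dept Product ✗ → not eligible.
Relocation Assistance — status part-time ✗ (requires full-time) → not eligible.
Stock Option Plan — status part-time ✓; service 1991 days ≥ 24 months (≈720 days) ✓; age 22 < 25 ✗ → not eligible.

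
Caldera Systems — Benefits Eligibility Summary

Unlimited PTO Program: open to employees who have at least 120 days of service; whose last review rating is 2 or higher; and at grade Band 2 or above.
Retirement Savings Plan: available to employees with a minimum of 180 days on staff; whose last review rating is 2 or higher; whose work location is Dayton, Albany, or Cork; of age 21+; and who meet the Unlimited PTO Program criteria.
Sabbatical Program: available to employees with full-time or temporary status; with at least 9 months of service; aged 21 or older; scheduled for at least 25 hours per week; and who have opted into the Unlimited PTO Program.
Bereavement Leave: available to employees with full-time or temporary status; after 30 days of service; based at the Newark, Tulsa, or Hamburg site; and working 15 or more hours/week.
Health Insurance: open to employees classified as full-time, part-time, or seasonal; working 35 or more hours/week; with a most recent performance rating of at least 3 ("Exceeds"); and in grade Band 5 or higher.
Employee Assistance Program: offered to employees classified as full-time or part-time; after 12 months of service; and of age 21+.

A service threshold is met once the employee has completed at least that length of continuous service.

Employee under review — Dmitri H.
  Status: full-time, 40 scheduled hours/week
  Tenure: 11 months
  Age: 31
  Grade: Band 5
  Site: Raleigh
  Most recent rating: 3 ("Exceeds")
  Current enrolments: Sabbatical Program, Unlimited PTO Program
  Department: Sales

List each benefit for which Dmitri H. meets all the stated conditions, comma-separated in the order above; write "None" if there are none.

Unlimited PTO Program, Sabbatical Program, Health Insurance

Unlimited PTO Program — service 11 months ≥ 120 days ✓; rating 3 ≥ 2 ✓; grade Band 5 ≥ Band 2 ✓ → eligible.
Retirement Savings Plan — service 11 months ≥ 180 days ✓; rating 3 ≥ 2 ✓; site Raleigh ✗ (not Dayton, Albany, or Cork) → not eligible.
Sabbatical Program — status full-time ✓; service 11 months ≥ 9 months ✓; age 31 ≥ 21 ✓; 40 hrs/wk ≥ 25 ✓; enrolled in Unlimited PTO Program ✓ → eligible.
Bereavement Leave — status full-time ✓; service 11 months ≥ 30 days ✓; site Raleigh ✗ (not Newark, Tulsa, or Hamburg) → not eligible.
Health Insurance — status full-time ✓; 40 hrs/wk ≥ 35 ✓; rating 3 ≥ 3 ✓; grade Band 5 ≥ Band 5 ✓ → eligible.
Employee Assistance Program — status full-time ✓; service 11 months < 12 months ✗ → not eligible.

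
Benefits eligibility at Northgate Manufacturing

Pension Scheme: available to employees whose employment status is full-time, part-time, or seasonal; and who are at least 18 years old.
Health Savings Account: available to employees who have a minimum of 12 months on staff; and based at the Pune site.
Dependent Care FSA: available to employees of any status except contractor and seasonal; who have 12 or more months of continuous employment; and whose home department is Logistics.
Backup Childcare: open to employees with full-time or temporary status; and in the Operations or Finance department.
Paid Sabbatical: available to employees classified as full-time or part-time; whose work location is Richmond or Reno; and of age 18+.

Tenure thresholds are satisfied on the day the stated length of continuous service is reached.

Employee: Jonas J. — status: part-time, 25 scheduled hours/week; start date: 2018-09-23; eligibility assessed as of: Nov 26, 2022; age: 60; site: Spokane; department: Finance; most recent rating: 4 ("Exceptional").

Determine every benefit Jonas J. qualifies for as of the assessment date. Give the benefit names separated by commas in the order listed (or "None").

Service from 2018-09-23 to Nov 26, 2022: 1525 days.
Pension Scheme — status part-time ✓; age 60 ≥ 18 ✓ → eligible.
Health Savings Account — service 1525 days ≥ 12 months (≈360 days) ✓; site Spokane ✗ (not Pune) → not eligible.
Dependent Care FSA — status part-time ✓ (not excluded); service 1525 days ≥ 12 months (≈360 days) ✓; dept Finance ✗ → not eligible.
Backup Childcare — status part-time ✗ (requires full-time or temporary) → not eligible.
Paid Sabbatical — status part-time ✓; site Spokane ✗ (not Richmond or Reno) → not eligible.

Pension Scheme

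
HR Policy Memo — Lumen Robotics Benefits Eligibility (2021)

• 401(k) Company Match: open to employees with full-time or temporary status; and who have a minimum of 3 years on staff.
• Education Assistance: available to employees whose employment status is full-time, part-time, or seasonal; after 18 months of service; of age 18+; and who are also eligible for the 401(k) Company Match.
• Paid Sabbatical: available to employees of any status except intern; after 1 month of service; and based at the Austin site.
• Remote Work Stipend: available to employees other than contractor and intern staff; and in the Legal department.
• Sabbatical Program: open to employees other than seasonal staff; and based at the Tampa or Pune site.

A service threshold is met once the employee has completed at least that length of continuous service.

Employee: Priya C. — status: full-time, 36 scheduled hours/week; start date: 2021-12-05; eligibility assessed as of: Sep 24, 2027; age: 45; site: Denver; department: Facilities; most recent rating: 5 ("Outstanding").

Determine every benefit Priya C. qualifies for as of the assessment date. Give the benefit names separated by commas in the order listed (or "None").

Service from 2021-12-05 to Sep 24, 2027: 2119 days.
401(k) Company Match — status full-time ✓; service 2119 days ≥ 3 years (≈1095 days) ✓ → eligible.
Education Assistance — status full-time ✓; service 2119 days ≥ 18 months (≈540 days) ✓; age 45 ≥ 18 ✓; eligible for 401(k) Company Match ✓ → eligible.
Paid Sabbatical — status full-time ✓ (not excluded); service 2119 days ≥ 1 month (≈30 days) ✓; site Denver ✗ (not Austin) → not eligible.
Remote Work Stipend — status full-time ✓ (not excluded); dept Facilities ✗ → not eligible.
Sabbatical Program — status full-time ✓ (not excluded); site Denver ✗ (not Tampa or Pune) → not eligible.

401(k) Company Match, Education Assistance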